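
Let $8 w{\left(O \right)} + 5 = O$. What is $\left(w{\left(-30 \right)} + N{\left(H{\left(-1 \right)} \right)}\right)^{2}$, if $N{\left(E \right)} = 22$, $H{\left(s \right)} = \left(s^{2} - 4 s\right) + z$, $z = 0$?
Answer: $\frac{19881}{64} \approx 310.64$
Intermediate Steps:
$H{\left(s \right)} = s^{2} - 4 s$ ($H{\left(s \right)} = \left(s^{2} - 4 s\right) + 0 = s^{2} - 4 s$)
$w{\left(O \right)} = - \frac{5}{8} + \frac{O}{8}$
$\left(w{\left(-30 \right)} + N{\left(H{\left(-1 \right)} \right)}\right)^{2} = \left(\left(- \frac{5}{8} + \frac{1}{8} \left(-30\right)\right) + 22\right)^{2} = \left(\left(- \frac{5}{8} - \frac{15}{4}\right) + 22\right)^{2} = \left(- \frac{35}{8} + 22\right)^{2} = \left(\frac{141}{8}\right)^{2} = \frac{19881}{64}$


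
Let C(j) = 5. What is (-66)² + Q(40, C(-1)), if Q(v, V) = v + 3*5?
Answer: 4411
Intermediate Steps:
Q(v, V) = 15 + v (Q(v, V) = v + 15 = 15 + v)
(-66)² + Q(40, C(-1)) = (-66)² + (15 + 40) = 4356 + 55 = 4411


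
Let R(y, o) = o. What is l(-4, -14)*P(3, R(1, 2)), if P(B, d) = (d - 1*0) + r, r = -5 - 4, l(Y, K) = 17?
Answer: -119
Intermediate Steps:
r = -9
P(B, d) = -9 + d (P(B, d) = (d - 1*0) - 9 = (d + 0) - 9 = d - 9 = -9 + d)
l(-4, -14)*P(3, R(1, 2)) = 17*(-9 + 2) = 17*(-7) = -119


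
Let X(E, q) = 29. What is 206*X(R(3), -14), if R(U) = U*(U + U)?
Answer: 5974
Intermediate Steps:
R(U) = 2*U² (R(U) = U*(2*U) = 2*U²)
206*X(R(3), -14) = 206*29 = 5974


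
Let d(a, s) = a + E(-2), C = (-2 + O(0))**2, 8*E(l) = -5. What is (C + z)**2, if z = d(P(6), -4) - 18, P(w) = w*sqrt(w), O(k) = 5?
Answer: 19753/64 - 231*sqrt(6)/2 ≈ 25.725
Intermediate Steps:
P(w) = w**(3/2)
E(l) = -5/8 (E(l) = (1/8)*(-5) = -5/8)
C = 9 (C = (-2 + 5)**2 = 3**2 = 9)
d(a, s) = -5/8 + a (d(a, s) = a - 5/8 = -5/8 + a)
z = -149/8 + 6*sqrt(6) (z = (-5/8 + 6**(3/2)) - 18 = (-5/8 + 6*sqrt(6)) - 18 = -149/8 + 6*sqrt(6) ≈ -3.9281)
(C + z)**2 = (9 + (-149/8 + 6*sqrt(6)))**2 = (-77/8 + 6*sqrt(6))**2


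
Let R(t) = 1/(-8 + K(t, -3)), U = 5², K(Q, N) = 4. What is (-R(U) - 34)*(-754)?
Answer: 50895/2 ≈ 25448.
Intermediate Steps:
U = 25
R(t) = -¼ (R(t) = 1/(-8 + 4) = 1/(-4) = -¼)
(-R(U) - 34)*(-754) = (-1*(-¼) - 34)*(-754) = (¼ - 34)*(-754) = -135/4*(-754) = 50895/2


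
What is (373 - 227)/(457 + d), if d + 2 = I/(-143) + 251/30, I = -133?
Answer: 626340/1991833 ≈ 0.31445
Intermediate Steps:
d = 31303/4290 (d = -2 + (-133/(-143) + 251/30) = -2 + (-133*(-1/143) + 251*(1/30)) = -2 + (133/143 + 251/30) = -2 + 39883/4290 = 31303/4290 ≈ 7.2967)
(373 - 227)/(457 + d) = (373 - 227)/(457 + 31303/4290) = 146/(1991833/4290) = 146*(4290/1991833) = 626340/1991833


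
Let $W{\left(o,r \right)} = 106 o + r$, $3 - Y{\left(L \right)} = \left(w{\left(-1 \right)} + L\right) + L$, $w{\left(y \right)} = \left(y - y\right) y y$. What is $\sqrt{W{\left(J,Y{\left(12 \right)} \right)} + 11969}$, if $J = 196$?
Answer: $18 \sqrt{101} \approx 180.9$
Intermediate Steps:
$w{\left(y \right)} = 0$ ($w{\left(y \right)} = 0 y y = 0 y = 0$)
$Y{\left(L \right)} = 3 - 2 L$ ($Y{\left(L \right)} = 3 - \left(\left(0 + L\right) + L\right) = 3 - \left(L + L\right) = 3 - 2 L$)
$W{\left(o,r \right)} = r + 106 o$
$\sqrt{W{\left(J,Y{\left(12 \right)} \right)} + 11969} = \sqrt{\left(\left(3 - 24\right) + 106 \cdot 196\right) + 11969} = \sqrt{\left(\left(3 - 24\right) + 20776\right) + 11969} = \sqrt{\left(-21 + 20776\right) + 11969} = \sqrt{20755 + 11969} = \sqrt{32724} = 18 \sqrt{101}$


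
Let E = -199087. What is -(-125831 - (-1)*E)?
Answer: 324918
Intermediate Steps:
-(-125831 - (-1)*E) = -(-125831 - (-1)*(-199087)) = -(-125831 - 1*199087) = -(-125831 - 199087) = -1*(-324918) = 324918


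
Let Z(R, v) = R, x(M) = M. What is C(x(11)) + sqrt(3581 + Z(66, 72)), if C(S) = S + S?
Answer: 22 + sqrt(3647) ≈ 82.390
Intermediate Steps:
C(S) = 2*S
C(x(11)) + sqrt(3581 + Z(66, 72)) = 2*11 + sqrt(3581 + 66) = 22 + sqrt(3647)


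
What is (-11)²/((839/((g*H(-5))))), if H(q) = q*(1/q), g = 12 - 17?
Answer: -605/839 ≈ -0.72110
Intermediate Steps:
g = -5
H(q) = 1 (H(q) = q/q = 1)
(-11)²/((839/((g*H(-5))))) = (-11)²/((839/((-5*1)))) = 121/((839/(-5))) = 121/((839*(-⅕))) = 121/(-839/5) = 121*(-5/839) = -605/839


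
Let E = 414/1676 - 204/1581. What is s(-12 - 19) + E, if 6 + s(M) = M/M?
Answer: -126825/25978 ≈ -4.8820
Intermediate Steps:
s(M) = -5 (s(M) = -6 + M/M = -6 + 1 = -5)
E = 3065/25978 (E = 414*(1/1676) - 204*1/1581 = 207/838 - 4/31 = 3065/25978 ≈ 0.11798)
s(-12 - 19) + E = -5 + 3065/25978 = -126825/25978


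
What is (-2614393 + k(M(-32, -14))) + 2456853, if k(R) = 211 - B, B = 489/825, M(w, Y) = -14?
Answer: -43265638/275 ≈ -1.5733e+5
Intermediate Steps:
B = 163/275 (B = 489*(1/825) = 163/275 ≈ 0.59273)
k(R) = 57862/275 (k(R) = 211 - 1*163/275 = 211 - 163/275 = 57862/275)
(-2614393 + k(M(-32, -14))) + 2456853 = (-2614393 + 57862/275) + 2456853 = -718900213/275 + 2456853 = -43265638/275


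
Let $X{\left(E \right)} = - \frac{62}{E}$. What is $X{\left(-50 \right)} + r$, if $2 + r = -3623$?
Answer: $- \frac{90594}{25} \approx -3623.8$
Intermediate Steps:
$r = -3625$ ($r = -2 - 3623 = -3625$)
$X{\left(-50 \right)} + r = - \frac{62}{-50} - 3625 = \left(-62\right) \left(- \frac{1}{50}\right) - 3625 = \frac{31}{25} - 3625 = - \frac{90594}{25}$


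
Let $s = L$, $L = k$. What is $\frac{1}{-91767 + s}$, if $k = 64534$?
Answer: $- \frac{1}{27233} \approx -3.672 \cdot 10^{-5}$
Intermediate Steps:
$L = 64534$
$s = 64534$
$\frac{1}{-91767 + s} = \frac{1}{-91767 + 64534} = \frac{1}{-27233} = - \frac{1}{27233}$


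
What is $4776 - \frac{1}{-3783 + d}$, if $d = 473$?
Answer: $\frac{15808561}{3310} \approx 4776.0$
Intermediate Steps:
$4776 - \frac{1}{-3783 + d} = 4776 - \frac{1}{-3783 + 473} = 4776 - \frac{1}{-3310} = 4776 - - \frac{1}{3310} = 4776 + \frac{1}{3310} = \frac{15808561}{3310}$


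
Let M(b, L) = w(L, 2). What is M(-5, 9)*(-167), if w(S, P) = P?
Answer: -334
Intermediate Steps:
M(b, L) = 2
M(-5, 9)*(-167) = 2*(-167) = -334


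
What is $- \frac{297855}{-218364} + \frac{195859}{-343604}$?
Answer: $\frac{80074751}{100847774} \approx 0.79402$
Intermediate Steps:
$- \frac{297855}{-218364} + \frac{195859}{-343604} = \left(-297855\right) \left(- \frac{1}{218364}\right) + 195859 \left(- \frac{1}{343604}\right) = \frac{99285}{72788} - \frac{195859}{343604} = \frac{80074751}{100847774}$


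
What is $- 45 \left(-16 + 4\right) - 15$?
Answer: $525$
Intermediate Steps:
$- 45 \left(-16 + 4\right) - 15 = \left(-45\right) \left(-12\right) - 15 = 540 - 15 = 525$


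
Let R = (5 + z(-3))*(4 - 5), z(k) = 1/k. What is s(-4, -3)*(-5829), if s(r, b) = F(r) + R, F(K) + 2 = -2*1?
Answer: 50518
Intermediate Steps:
R = -14/3 (R = (5 + 1/(-3))*(4 - 5) = (5 - ⅓)*(-1) = (14/3)*(-1) = -14/3 ≈ -4.6667)
F(K) = -4 (F(K) = -2 - 2*1 = -2 - 2 = -4)
s(r, b) = -26/3 (s(r, b) = -4 - 14/3 = -26/3)
s(-4, -3)*(-5829) = -26/3*(-5829) = 50518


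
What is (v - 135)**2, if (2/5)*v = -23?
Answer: 148225/4 ≈ 37056.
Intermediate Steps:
v = -115/2 (v = (5/2)*(-23) = -115/2 ≈ -57.500)
(v - 135)**2 = (-115/2 - 135)**2 = (-385/2)**2 = 148225/4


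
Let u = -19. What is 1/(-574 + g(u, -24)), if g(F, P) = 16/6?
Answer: -3/1714 ≈ -0.0017503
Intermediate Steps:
g(F, P) = 8/3 (g(F, P) = 16*(1/6) = 8/3)
1/(-574 + g(u, -24)) = 1/(-574 + 8/3) = 1/(-1714/3) = -3/1714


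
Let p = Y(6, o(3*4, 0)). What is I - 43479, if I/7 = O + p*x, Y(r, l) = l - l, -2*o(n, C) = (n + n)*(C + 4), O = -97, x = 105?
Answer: -44158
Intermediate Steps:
o(n, C) = -n*(4 + C) (o(n, C) = -(n + n)*(C + 4)/2 = -2*n*(4 + C)/2 = -n*(4 + C))
Y(r, l) = 0
p = 0
I = -679 (I = 7*(-97 + 0*105) = 7*(-97 + 0) = 7*(-97) = -679)
I - 43479 = -679 - 43479 = -44158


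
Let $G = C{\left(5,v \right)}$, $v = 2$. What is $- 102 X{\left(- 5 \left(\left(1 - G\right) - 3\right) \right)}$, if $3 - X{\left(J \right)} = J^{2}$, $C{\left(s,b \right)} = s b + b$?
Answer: $499494$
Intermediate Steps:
$C{\left(s,b \right)} = b + b s$ ($C{\left(s,b \right)} = b s + b = b + b s$)
$G = 12$ ($G = 2 \left(1 + 5\right) = 2 \cdot 6 = 12$)
$X{\left(J \right)} = 3 - J^{2}$
$- 102 X{\left(- 5 \left(\left(1 - G\right) - 3\right) \right)} = - 102 \left(3 - \left(- 5 \left(\left(1 - 12\right) - 3\right)\right)^{2}\right) = - 102 \left(3 - \left(- 5 \left(-11 - 3\right)\right)^{2}\right) = - 102 \left(3 - \left(\left(-5\right) \left(-14\right)\right)^{2}\right) = - 102 \left(3 - 70^{2}\right) = - 102 \left(3 - 4900\right) = \left(-102\right) \left(-4897\right) = 499494$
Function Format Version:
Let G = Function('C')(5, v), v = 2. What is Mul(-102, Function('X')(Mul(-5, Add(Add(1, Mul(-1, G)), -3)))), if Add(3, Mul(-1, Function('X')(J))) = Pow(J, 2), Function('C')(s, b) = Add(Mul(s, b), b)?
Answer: 499494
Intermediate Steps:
Function('C')(s, b) = Add(b, Mul(b, s)) (Function('C')(s, b) = Add(Mul(b, s), b) = Add(b, Mul(b, s)))
G = 12 (G = Mul(2, Add(1, 5)) = Mul(2, 6) = 12)
Function('X')(J) = Add(3, Mul(-1, Pow(J, 2)))
Mul(-102, Function('X')(Mul(-5, Add(Add(1, Mul(-1, G)), -3)))) = Mul(-102, Add(3, Mul(-1, Pow(Mul(-5, Add(Add(1, Mul(-1, 12)), -3)), 2)))) = Mul(-102, Add(3, Mul(-1, Pow(Mul(-5, Add(Add(1, -12), -3)), 2)))) = Mul(-102, Add(3, Mul(-1, Pow(Mul(-5, Add(-11, -3)), 2)))) = Mul(-102, Add(3, Mul(-1, Pow(Mul(-5, -14), 2)))) = Mul(-102, Add(3, Mul(-1, Pow(70, 2)))) = Mul(-102, Add(3, Mul(-1, 4900))) = Mul(-102, Add(3, -4900)) = Mul(-102, -4897) = 499494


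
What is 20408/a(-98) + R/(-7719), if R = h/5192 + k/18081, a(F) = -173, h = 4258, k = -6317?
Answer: -7394160024801593/62680763572812 ≈ -117.97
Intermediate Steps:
R = 22095517/46938276 (R = 4258/5192 - 6317/18081 = 4258*(1/5192) - 6317*1/18081 = 2129/2596 - 6317/18081 = 22095517/46938276 ≈ 0.47074)
20408/a(-98) + R/(-7719) = 20408/(-173) + (22095517/46938276)/(-7719) = 20408*(-1/173) + (22095517/46938276)*(-1/7719) = -20408/173 - 22095517/362316552444 = -7394160024801593/62680763572812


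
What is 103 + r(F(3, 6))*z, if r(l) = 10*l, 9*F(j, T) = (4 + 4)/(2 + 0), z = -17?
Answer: 247/9 ≈ 27.444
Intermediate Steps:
F(j, T) = 4/9 (F(j, T) = ((4 + 4)/(2 + 0))/9 = (8/2)/9 = (8*(½))/9 = (⅑)*4 = 4/9)
103 + r(F(3, 6))*z = 103 + (10*(4/9))*(-17) = 103 + (40/9)*(-17) = 103 - 680/9 = 247/9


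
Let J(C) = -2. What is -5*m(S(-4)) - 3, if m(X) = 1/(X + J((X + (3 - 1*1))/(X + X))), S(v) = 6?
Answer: -17/4 ≈ -4.2500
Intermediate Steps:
m(X) = 1/(-2 + X) (m(X) = 1/(X - 2) = 1/(-2 + X))
-5*m(S(-4)) - 3 = -5/(-2 + 6) - 3 = -5/4 - 3 = -17/4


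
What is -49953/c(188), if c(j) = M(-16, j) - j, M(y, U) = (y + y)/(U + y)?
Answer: 2147979/8092 ≈ 265.44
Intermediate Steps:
M(y, U) = 2*y/(U + y) (M(y, U) = (2*y)/(U + y) = 2*y/(U + y))
c(j) = -j - 32/(-16 + j) (c(j) = 2*(-16)/(j - 16) - j = 2*(-16)/(-16 + j) - j = -32/(-16 + j) - j = -j - 32/(-16 + j))
-49953/c(188) = -49953*(-16 + 188)/(-32 - 1*188*(-16 + 188)) = -49953*172/(-32 - 1*188*172) = -49953*172/(-32 - 32336) = -49953/((1/172)*(-32368)) = -49953/(-8092/43) = -49953*(-43/8092) = 2147979/8092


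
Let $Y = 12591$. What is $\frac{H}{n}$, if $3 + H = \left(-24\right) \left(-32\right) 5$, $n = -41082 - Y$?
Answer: $- \frac{1279}{17891} \approx -0.071488$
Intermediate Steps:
$n = -53673$ ($n = -41082 - 12591 = -53673$)
$H = 3837$ ($H = -3 + \left(-24\right) \left(-32\right) 5 = -3 + 768 \cdot 5 = -3 + 3840 = 3837$)
$\frac{H}{n} = \frac{3837}{-53673} = 3837 \left(- \frac{1}{53673}\right) = - \frac{1279}{17891}$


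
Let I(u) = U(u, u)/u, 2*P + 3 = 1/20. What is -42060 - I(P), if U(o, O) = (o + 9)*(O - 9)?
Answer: -99387719/2360 ≈ -42113.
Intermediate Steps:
P = -59/40 (P = -3/2 + (½)/20 = -3/2 + (½)*(1/20) = -3/2 + 1/40 = -59/40 ≈ -1.4750)
U(o, O) = (-9 + O)*(9 + o) (U(o, O) = (9 + o)*(-9 + O) = (-9 + O)*(9 + o))
I(u) = (-81 + u²)/u (I(u) = (-81 - 9*u + 9*u + u*u)/u = (-81 - 9*u + 9*u + u²)/u = (-81 + u²)/u)
-42060 - I(P) = -42060 - (-59/40 - 81/(-59/40)) = -42060 - (-59/40 - 81*(-40/59)) = -42060 - (-59/40 + 3240/59) = -42060 - 1*126119/2360 = -42060 - 126119/2360 = -99387719/2360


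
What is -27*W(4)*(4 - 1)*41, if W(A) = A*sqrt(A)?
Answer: -26568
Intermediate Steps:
W(A) = A**(3/2)
-27*W(4)*(4 - 1)*41 = -27*4**(3/2)*(4 - 1)*41 = -216*3*41 = -27*24*41 = -648*41 = -26568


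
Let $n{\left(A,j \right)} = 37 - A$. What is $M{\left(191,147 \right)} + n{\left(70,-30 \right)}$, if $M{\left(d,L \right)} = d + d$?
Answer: $349$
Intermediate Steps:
$M{\left(d,L \right)} = 2 d$
$M{\left(191,147 \right)} + n{\left(70,-30 \right)} = 2 \cdot 191 + \left(37 - 70\right) = 382 + \left(37 - 70\right) = 382 - 33 = 349$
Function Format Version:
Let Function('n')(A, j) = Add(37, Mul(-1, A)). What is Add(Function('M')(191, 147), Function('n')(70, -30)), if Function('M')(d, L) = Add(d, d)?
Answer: 349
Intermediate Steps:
Function('M')(d, L) = Mul(2, d)
Add(Function('M')(191, 147), Function('n')(70, -30)) = Add(Mul(2, 191), Add(37, Mul(-1, 70))) = Add(382, Add(37, -70)) = Add(382, -33) = 349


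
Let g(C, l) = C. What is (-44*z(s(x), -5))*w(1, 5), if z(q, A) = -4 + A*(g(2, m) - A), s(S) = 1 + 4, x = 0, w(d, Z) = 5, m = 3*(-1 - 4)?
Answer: 8580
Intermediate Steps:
m = -15 (m = 3*(-5) = -15)
s(S) = 5
z(q, A) = -4 + A*(2 - A)
(-44*z(s(x), -5))*w(1, 5) = -44*(-4 - 1*(-5)² + 2*(-5))*5 = -44*(-4 - 1*25 - 10)*5 = -44*(-4 - 25 - 10)*5 = -44*(-39)*5 = 1716*5 = 8580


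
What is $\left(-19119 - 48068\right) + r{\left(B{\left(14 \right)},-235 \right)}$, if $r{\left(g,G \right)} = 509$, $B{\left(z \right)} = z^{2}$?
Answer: $-66678$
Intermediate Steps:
$\left(-19119 - 48068\right) + r{\left(B{\left(14 \right)},-235 \right)} = \left(-19119 - 48068\right) + 509 = -67187 + 509 = -66678$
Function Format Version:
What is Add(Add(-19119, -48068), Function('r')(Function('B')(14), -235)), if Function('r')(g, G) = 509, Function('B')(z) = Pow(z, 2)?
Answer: -66678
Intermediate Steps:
Add(Add(-19119, -48068), Function('r')(Function('B')(14), -235)) = Add(Add(-19119, -48068), 509) = Add(-67187, 509) = -66678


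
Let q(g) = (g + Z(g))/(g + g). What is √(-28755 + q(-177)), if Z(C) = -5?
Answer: 2*I*√225212322/177 ≈ 169.57*I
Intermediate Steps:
q(g) = (-5 + g)/(2*g) (q(g) = (g - 5)/(g + g) = (-5 + g)/((2*g)) = (-5 + g)*(1/(2*g)) = (-5 + g)/(2*g))
√(-28755 + q(-177)) = √(-28755 + (½)*(-5 - 177)/(-177)) = √(-28755 + (½)*(-1/177)*(-182)) = √(-28755 + 91/177) = √(-5089544/177) = 2*I*√225212322/177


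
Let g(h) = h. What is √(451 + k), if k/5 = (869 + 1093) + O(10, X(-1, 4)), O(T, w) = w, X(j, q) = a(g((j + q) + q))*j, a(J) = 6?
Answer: √10231 ≈ 101.15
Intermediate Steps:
X(j, q) = 6*j
k = 9780 (k = 5*((869 + 1093) + 6*(-1)) = 5*(1962 - 6) = 5*1956 = 9780)
√(451 + k) = √(451 + 9780) = √10231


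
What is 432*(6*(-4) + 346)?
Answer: 139104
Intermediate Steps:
432*(6*(-4) + 346) = 432*(-24 + 346) = 432*322 = 139104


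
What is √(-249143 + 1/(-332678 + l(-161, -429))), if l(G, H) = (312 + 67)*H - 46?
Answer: I*√754617080756290/55035 ≈ 499.14*I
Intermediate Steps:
l(G, H) = -46 + 379*H (l(G, H) = 379*H - 46 = -46 + 379*H)
√(-249143 + 1/(-332678 + l(-161, -429))) = √(-249143 + 1/(-332678 + (-46 + 379*(-429)))) = √(-249143 + 1/(-332678 + (-46 - 162591))) = √(-249143 + 1/(-332678 - 162637)) = √(-249143 + 1/(-495315)) = √(-249143 - 1/495315) = √(-123404265046/495315) = I*√754617080756290/55035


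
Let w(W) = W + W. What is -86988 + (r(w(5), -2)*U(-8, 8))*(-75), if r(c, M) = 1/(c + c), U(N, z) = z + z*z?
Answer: -87258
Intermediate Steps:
w(W) = 2*W
U(N, z) = z + z**2
r(c, M) = 1/(2*c)
-86988 + (r(w(5), -2)*U(-8, 8))*(-75) = -86988 + ((1/(2*((2*5))))*(8*(1 + 8)))*(-75) = -86988 + (((1/2)/10)*(8*9))*(-75) = -86988 + (((1/2)*(1/10))*72)*(-75) = -86988 + ((1/20)*72)*(-75) = -86988 + (18/5)*(-75) = -86988 - 270 = -87258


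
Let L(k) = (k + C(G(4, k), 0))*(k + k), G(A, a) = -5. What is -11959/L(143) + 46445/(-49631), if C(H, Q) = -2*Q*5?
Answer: -2493044739/2029808638 ≈ -1.2282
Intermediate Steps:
C(H, Q) = -10*Q
L(k) = 2*k² (L(k) = (k - 10*0)*(k + k) = (k + 0)*(2*k) = k*(2*k) = 2*k²)
-11959/L(143) + 46445/(-49631) = -11959/(2*143²) + 46445/(-49631) = -11959/(2*20449) + 46445*(-1/49631) = -11959/40898 - 46445/49631 = -2493044739/2029808638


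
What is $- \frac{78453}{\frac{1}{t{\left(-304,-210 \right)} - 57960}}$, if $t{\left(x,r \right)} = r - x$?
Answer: $4539761298$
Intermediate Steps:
$- \frac{78453}{\frac{1}{t{\left(-304,-210 \right)} - 57960}} = - \frac{78453}{\frac{1}{\left(-210 - -304\right) - 57960}} = - \frac{78453}{\frac{1}{\left(-210 + 304\right) - 57960}} = - \frac{78453}{\frac{1}{94 - 57960}} = - \frac{78453}{\frac{1}{-57866}} = - \frac{78453}{- \frac{1}{57866}} = \left(-78453\right) \left(-57866\right) = 4539761298$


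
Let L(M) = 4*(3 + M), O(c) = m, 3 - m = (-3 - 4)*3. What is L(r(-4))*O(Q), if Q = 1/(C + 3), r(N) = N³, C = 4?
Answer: -5856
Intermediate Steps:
m = 24 (m = 3 - (-3 - 4)*3 = 3 - (-7)*3 = 3 - 1*(-21) = 3 + 21 = 24)
Q = ⅐ (Q = 1/(4 + 3) = 1/7 = ⅐ ≈ 0.14286)
O(c) = 24
L(M) = 12 + 4*M
L(r(-4))*O(Q) = (12 + 4*(-4)³)*24 = (12 + 4*(-64))*24 = (12 - 256)*24 = -244*24 = -5856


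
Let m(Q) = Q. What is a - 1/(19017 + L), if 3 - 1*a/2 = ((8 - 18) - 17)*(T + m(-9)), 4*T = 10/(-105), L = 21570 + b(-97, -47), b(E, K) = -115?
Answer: -136350175/283304 ≈ -481.29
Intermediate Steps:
L = 21455 (L = 21570 - 115 = 21455)
T = -1/42 (T = (10/(-105))/4 = (10*(-1/105))/4 = (¼)*(-2/21) = -1/42 ≈ -0.023810)
a = -3369/7 (a = 6 - 2*((8 - 18) - 17)*(-1/42 - 9) = 6 - 2*(-10 - 17)*(-379)/42 = 6 - (-54)*(-379)/42 = 6 - 2*3411/14 = 6 - 3411/7 = -3369/7 ≈ -481.29)
a - 1/(19017 + L) = -3369/7 - 1/(19017 + 21455) = -3369/7 - 1/40472 = -136350175/283304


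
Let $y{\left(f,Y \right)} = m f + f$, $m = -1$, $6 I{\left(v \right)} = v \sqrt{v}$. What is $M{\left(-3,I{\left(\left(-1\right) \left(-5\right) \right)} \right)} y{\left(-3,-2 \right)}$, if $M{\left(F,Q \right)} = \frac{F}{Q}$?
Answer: $0$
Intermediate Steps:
$I{\left(v \right)} = \frac{v^{\frac{3}{2}}}{6}$ ($I{\left(v \right)} = \frac{v \sqrt{v}}{6} = \frac{v^{\frac{3}{2}}}{6}$)
$y{\left(f,Y \right)} = 0$ ($y{\left(f,Y \right)} = - f + f = 0$)
$M{\left(-3,I{\left(\left(-1\right) \left(-5\right) \right)} \right)} y{\left(-3,-2 \right)} = - \frac{3}{\frac{1}{6} \left(\left(-1\right) \left(-5\right)\right)^{\frac{3}{2}}} \cdot 0 = - \frac{3}{\frac{1}{6} \cdot 5^{\frac{3}{2}}} \cdot 0 = - \frac{3}{\frac{1}{6} \cdot 5 \sqrt{5}} \cdot 0 = - \frac{3}{\frac{5}{6} \sqrt{5}} \cdot 0 = - 3 \frac{6 \sqrt{5}}{25} \cdot 0 = - \frac{18 \sqrt{5}}{25} \cdot 0 = 0$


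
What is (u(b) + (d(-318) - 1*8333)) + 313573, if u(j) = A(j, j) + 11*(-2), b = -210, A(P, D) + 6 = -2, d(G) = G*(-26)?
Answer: 313478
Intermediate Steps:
d(G) = -26*G
A(P, D) = -8 (A(P, D) = -6 - 2 = -8)
u(j) = -30 (u(j) = -8 + 11*(-2) = -8 - 22 = -30)
(u(b) + (d(-318) - 1*8333)) + 313573 = (-30 + (-26*(-318) - 1*8333)) + 313573 = (-30 + (8268 - 8333)) + 313573 = (-30 - 65) + 313573 = -95 + 313573 = 313478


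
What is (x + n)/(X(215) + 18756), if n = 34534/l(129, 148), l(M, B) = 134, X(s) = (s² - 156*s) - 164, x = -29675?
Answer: -1970958/2095559 ≈ -0.94054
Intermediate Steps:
X(s) = -164 + s² - 156*s
n = 17267/67 (n = 34534/134 = 34534*(1/134) = 17267/67 ≈ 257.72)
(x + n)/(X(215) + 18756) = (-29675 + 17267/67)/((-164 + 215² - 156*215) + 18756) = -1970958/(67*((-164 + 46225 - 33540) + 18756)) = -1970958/(67*(12521 + 18756)) = -1970958/67/31277 = -1970958/67*1/31277 = -1970958/2095559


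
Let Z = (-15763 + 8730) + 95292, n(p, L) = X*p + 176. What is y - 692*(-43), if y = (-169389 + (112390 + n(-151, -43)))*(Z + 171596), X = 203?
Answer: -22731046224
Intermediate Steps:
n(p, L) = 176 + 203*p (n(p, L) = 203*p + 176 = 176 + 203*p)
Z = 88259 (Z = -7033 + 95292 = 88259)
y = -22731075980 (y = (-169389 + (112390 + (176 + 203*(-151))))*(88259 + 171596) = (-169389 + (112390 + (176 - 30653)))*259855 = (-169389 + (112390 - 30477))*259855 = (-169389 + 81913)*259855 = -87476*259855 = -22731075980)
y - 692*(-43) = -22731075980 - 692*(-43) = -22731075980 - 1*(-29756) = -22731075980 + 29756 = -22731046224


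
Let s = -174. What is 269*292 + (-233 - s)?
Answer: 78489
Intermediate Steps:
269*292 + (-233 - s) = 269*292 + (-233 - 1*(-174)) = 78548 + (-233 + 174) = 78548 - 59 = 78489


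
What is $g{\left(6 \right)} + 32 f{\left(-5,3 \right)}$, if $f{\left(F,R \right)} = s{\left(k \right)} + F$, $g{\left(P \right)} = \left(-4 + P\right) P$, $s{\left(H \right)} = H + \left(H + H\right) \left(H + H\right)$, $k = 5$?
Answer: $3212$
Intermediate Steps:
$s{\left(H \right)} = H + 4 H^{2}$ ($s{\left(H \right)} = H + 2 H 2 H = H + 4 H^{2}$)
$g{\left(P \right)} = P \left(-4 + P\right)$
$f{\left(F,R \right)} = 105 + F$ ($f{\left(F,R \right)} = 5 \left(1 + 4 \cdot 5\right) + F = 5 \left(1 + 20\right) + F = 5 \cdot 21 + F = 105 + F$)
$g{\left(6 \right)} + 32 f{\left(-5,3 \right)} = 6 \left(-4 + 6\right) + 32 \left(105 - 5\right) = 6 \cdot 2 + 32 \cdot 100 = 12 + 3200 = 3212$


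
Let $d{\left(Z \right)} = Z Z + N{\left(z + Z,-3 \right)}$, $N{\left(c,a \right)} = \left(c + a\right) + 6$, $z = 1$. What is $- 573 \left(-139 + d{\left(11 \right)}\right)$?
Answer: $1719$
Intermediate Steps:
$N{\left(c,a \right)} = 6 + a + c$ ($N{\left(c,a \right)} = \left(a + c\right) + 6 = 6 + a + c$)
$d{\left(Z \right)} = 4 + Z + Z^{2}$ ($d{\left(Z \right)} = Z Z + \left(6 - 3 + \left(1 + Z\right)\right) = Z^{2} + \left(4 + Z\right) = 4 + Z + Z^{2}$)
$- 573 \left(-139 + d{\left(11 \right)}\right) = - 573 \left(-139 + \left(4 + 11 + 11^{2}\right)\right) = - 573 \left(-139 + \left(4 + 11 + 121\right)\right) = - 573 \left(-139 + 136\right) = \left(-573\right) \left(-3\right) = 1719$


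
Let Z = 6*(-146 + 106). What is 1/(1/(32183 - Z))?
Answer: 32423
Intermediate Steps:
Z = -240 (Z = 6*(-40) = -240)
1/(1/(32183 - Z)) = 1/(1/(32183 - 1*(-240))) = 1/(1/(32183 + 240)) = 1/(1/32423) = 32423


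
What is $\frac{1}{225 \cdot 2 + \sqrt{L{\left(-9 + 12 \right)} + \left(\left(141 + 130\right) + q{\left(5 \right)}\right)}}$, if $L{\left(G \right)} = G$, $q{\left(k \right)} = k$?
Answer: $\frac{50}{22469} - \frac{\sqrt{31}}{67407} \approx 0.0021427$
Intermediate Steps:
$\frac{1}{225 \cdot 2 + \sqrt{L{\left(-9 + 12 \right)} + \left(\left(141 + 130\right) + q{\left(5 \right)}\right)}} = \frac{1}{225 \cdot 2 + \sqrt{\left(-9 + 12\right) + \left(\left(141 + 130\right) + 5\right)}} = \frac{1}{450 + \sqrt{3 + \left(271 + 5\right)}} = \frac{1}{450 + \sqrt{3 + 276}} = \frac{1}{450 + \sqrt{279}} = \frac{1}{450 + 3 \sqrt{31}}$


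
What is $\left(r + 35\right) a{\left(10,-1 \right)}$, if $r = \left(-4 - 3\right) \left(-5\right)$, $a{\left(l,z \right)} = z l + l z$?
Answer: $-1400$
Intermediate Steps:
$a{\left(l,z \right)} = 2 l z$ ($a{\left(l,z \right)} = l z + l z = 2 l z$)
$r = 35$ ($r = \left(-7\right) \left(-5\right) = 35$)
$\left(r + 35\right) a{\left(10,-1 \right)} = \left(35 + 35\right) 2 \cdot 10 \left(-1\right) = 70 \left(-20\right) = -1400$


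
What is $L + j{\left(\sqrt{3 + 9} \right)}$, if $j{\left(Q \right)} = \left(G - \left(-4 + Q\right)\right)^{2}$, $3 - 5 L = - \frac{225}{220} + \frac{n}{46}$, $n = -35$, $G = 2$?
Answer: $\frac{247721}{5060} - 24 \sqrt{3} \approx 7.3875$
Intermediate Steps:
$L = \frac{4841}{5060}$ ($L = \frac{3}{5} - \frac{- \frac{225}{220} - \frac{35}{46}}{5} = \frac{3}{5} - \frac{\left(-225\right) \frac{1}{220} - \frac{35}{46}}{5} = \frac{3}{5} - \frac{- \frac{45}{44} - \frac{35}{46}}{5} = \frac{3}{5} - - \frac{361}{1012} = \frac{3}{5} + \frac{361}{1012} = \frac{4841}{5060} \approx 0.95672$)
$j{\left(Q \right)} = \left(6 - Q\right)^{2}$ ($j{\left(Q \right)} = \left(2 - \left(-4 + Q\right)\right)^{2} = \left(6 - Q\right)^{2}$)
$L + j{\left(\sqrt{3 + 9} \right)} = \frac{4841}{5060} + \left(6 - \sqrt{3 + 9}\right)^{2} = \frac{4841}{5060} + \left(6 - \sqrt{12}\right)^{2} = \frac{4841}{5060} + \left(6 - 2 \sqrt{3}\right)^{2}$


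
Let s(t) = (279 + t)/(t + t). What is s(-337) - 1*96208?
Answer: -32422067/337 ≈ -96208.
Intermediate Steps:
s(t) = (279 + t)/(2*t) (s(t) = (279 + t)/((2*t)) = (279 + t)*(1/(2*t)) = (279 + t)/(2*t))
s(-337) - 1*96208 = (½)*(279 - 337)/(-337) - 1*96208 = (½)*(-1/337)*(-58) - 96208 = 29/337 - 96208 = -32422067/337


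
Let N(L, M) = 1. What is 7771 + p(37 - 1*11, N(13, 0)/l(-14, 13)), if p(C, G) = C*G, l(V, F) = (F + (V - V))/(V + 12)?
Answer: 7767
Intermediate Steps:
l(V, F) = F/(12 + V) (l(V, F) = (F + 0)/(12 + V) = F/(12 + V))
7771 + p(37 - 1*11, N(13, 0)/l(-14, 13)) = 7771 + (37 - 1*11)*(1/(13/(12 - 14))) = 7771 + (37 - 11)*(1/(13/(-2))) = 7771 + 26*(1/(13*(-½))) = 7771 + 26*(1/(-13/2)) = 7771 + 26*(1*(-2/13)) = 7771 + 26*(-2/13) = 7771 - 4 = 7767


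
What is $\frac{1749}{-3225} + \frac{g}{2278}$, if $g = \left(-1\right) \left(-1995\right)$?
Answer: $\frac{816551}{2448850} \approx 0.33344$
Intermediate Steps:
$g = 1995$
$\frac{1749}{-3225} + \frac{g}{2278} = \frac{1749}{-3225} + \frac{1995}{2278} = 1749 \left(- \frac{1}{3225}\right) + 1995 \cdot \frac{1}{2278} = - \frac{583}{1075} + \frac{1995}{2278} = \frac{816551}{2448850}$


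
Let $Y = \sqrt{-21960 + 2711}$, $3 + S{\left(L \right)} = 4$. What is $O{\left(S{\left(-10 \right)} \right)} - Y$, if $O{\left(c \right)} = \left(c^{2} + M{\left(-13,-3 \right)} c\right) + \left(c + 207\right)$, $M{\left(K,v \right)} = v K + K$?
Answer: $235 - i \sqrt{19249} \approx 235.0 - 138.74 i$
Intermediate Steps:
$M{\left(K,v \right)} = K + K v$ ($M{\left(K,v \right)} = K v + K = K + K v$)
$S{\left(L \right)} = 1$ ($S{\left(L \right)} = -3 + 4 = 1$)
$O{\left(c \right)} = 207 + c^{2} + 27 c$ ($O{\left(c \right)} = \left(c^{2} + - 13 \left(1 - 3\right) c\right) + \left(c + 207\right) = \left(c^{2} + \left(-13\right) \left(-2\right) c\right) + \left(207 + c\right) = \left(c^{2} + 26 c\right) + \left(207 + c\right) = 207 + c^{2} + 27 c$)
$Y = i \sqrt{19249}$ ($Y = \sqrt{-19249} = i \sqrt{19249} \approx 138.74 i$)
$O{\left(S{\left(-10 \right)} \right)} - Y = \left(207 + 1^{2} + 27 \cdot 1\right) - i \sqrt{19249} = \left(207 + 1 + 27\right) - i \sqrt{19249} = 235 - i \sqrt{19249}$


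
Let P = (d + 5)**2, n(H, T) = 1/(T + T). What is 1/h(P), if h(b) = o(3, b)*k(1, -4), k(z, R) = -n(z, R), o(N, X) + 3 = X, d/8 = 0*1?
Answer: 4/11 ≈ 0.36364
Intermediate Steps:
d = 0 (d = 8*(0*1) = 8*0 = 0)
o(N, X) = -3 + X
n(H, T) = 1/(2*T)
k(z, R) = -1/(2*R)
P = 25 (P = (0 + 5)**2 = 5**2 = 25)
h(b) = -3/8 + b/8 (h(b) = (-3 + b)*(-1/2/(-4)) = (-3 + b)*(-1/2*(-1/4)) = (-3 + b)*(1/8) = -3/8 + b/8)
1/h(P) = 1/(-3/8 + (1/8)*25) = 1/(-3/8 + 25/8) = 1/(11/4) = 4/11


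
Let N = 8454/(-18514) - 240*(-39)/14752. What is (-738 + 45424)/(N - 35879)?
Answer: -381392954444/306224096515 ≈ -1.2455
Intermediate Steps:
N = 1518051/8534954 (N = 8454*(-1/18514) + 9360*(1/14752) = -4227/9257 + 585/922 = 1518051/8534954 ≈ 0.17786)
(-738 + 45424)/(N - 35879) = (-738 + 45424)/(1518051/8534954 - 35879) = 44686/(-306224096515/8534954) = 44686*(-8534954/306224096515) = -381392954444/306224096515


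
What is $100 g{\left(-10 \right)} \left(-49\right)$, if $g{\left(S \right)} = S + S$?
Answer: $98000$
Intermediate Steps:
$g{\left(S \right)} = 2 S$
$100 g{\left(-10 \right)} \left(-49\right) = 100 \cdot 2 \left(-10\right) \left(-49\right) = 100 \left(-20\right) \left(-49\right) = \left(-2000\right) \left(-49\right) = 98000$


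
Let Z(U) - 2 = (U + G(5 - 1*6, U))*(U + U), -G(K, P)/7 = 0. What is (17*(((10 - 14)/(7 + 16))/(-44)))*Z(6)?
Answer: 1258/253 ≈ 4.9723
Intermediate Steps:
G(K, P) = 0 (G(K, P) = -7*0 = 0)
Z(U) = 2 + 2*U² (Z(U) = 2 + (U + 0)*(U + U) = 2 + U*(2*U) = 2 + 2*U²)
(17*(((10 - 14)/(7 + 16))/(-44)))*Z(6) = (17*(((10 - 14)/(7 + 16))/(-44)))*(2 + 2*6²) = (17*(-4/23*(-1/44)))*(2 + 2*36) = (17*(-4*1/23*(-1/44)))*(2 + 72) = (17*(-4/23*(-1/44)))*74 = (17*(1/253))*74 = (17/253)*74 = 1258/253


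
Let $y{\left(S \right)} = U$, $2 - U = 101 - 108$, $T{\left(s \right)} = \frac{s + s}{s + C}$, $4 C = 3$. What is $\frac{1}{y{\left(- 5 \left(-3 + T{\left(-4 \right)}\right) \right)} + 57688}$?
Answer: $\frac{1}{57697} \approx 1.7332 \cdot 10^{-5}$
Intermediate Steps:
$C = \frac{3}{4}$ ($C = \frac{1}{4} \cdot 3 = \frac{3}{4} \approx 0.75$)
$T{\left(s \right)} = \frac{2 s}{\frac{3}{4} + s}$ ($T{\left(s \right)} = \frac{s + s}{s + \frac{3}{4}} = \frac{2 s}{\frac{3}{4} + s}$)
$U = 9$ ($U = 2 - \left(101 - 108\right) = 2 - -7 = 2 + 7 = 9$)
$y{\left(S \right)} = 9$
$\frac{1}{y{\left(- 5 \left(-3 + T{\left(-4 \right)}\right) \right)} + 57688} = \frac{1}{9 + 57688} = \frac{1}{57697}$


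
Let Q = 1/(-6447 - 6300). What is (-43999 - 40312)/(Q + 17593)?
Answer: -1074712317/224257970 ≈ -4.7923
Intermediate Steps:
Q = -1/12747 (Q = 1/(-12747) = -1/12747 ≈ -7.8450e-5)
(-43999 - 40312)/(Q + 17593) = (-43999 - 40312)/(-1/12747 + 17593) = -84311/224257970/12747 = -84311*12747/224257970 = -1074712317/224257970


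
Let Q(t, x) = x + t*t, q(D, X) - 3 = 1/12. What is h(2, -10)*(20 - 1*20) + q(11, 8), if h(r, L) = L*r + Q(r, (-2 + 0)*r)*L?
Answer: 37/12 ≈ 3.0833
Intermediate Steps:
q(D, X) = 37/12 (q(D, X) = 3 + 1/12 = 37/12)
Q(t, x) = x + t²
h(r, L) = L*r + L*(r² - 2*r) (h(r, L) = L*r + ((-2 + 0)*r + r²)*L = L*r + (-2*r + r²)*L = L*r + (r² - 2*r)*L = L*r + L*(r² - 2*r))
h(2, -10)*(20 - 1*20) + q(11, 8) = (-10*2*(-1 + 2))*(20 - 1*20) + 37/12 = (-10*2*1)*(20 - 20) + 37/12 = -20*0 + 37/12 = 0 + 37/12 = 37/12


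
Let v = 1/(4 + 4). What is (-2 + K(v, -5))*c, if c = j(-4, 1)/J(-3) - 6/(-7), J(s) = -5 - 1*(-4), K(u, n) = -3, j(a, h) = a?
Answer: -170/7 ≈ -24.286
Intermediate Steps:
v = ⅛ (v = 1/8 = ⅛ ≈ 0.12500)
J(s) = -1 (J(s) = -5 + 4 = -1)
c = 34/7 (c = -4/(-1) - 6/(-7) = -4*(-1) - 6*(-⅐) = 4 + 6/7 = 34/7 ≈ 4.8571)
(-2 + K(v, -5))*c = (-2 - 3)*(34/7) = -5*34/7 = -170/7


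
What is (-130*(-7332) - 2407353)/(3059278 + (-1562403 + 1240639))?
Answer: -111861/210578 ≈ -0.53121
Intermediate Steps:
(-130*(-7332) - 2407353)/(3059278 + (-1562403 + 1240639)) = (953160 - 2407353)/(3059278 - 321764) = -1454193/2737514 = -1454193*1/2737514 = -111861/210578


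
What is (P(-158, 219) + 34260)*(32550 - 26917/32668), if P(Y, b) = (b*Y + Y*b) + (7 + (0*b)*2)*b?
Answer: -35526467013513/32668 ≈ -1.0875e+9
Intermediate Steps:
P(Y, b) = 7*b + 2*Y*b (P(Y, b) = (Y*b + Y*b) + (7 + 0*2)*b = 2*Y*b + (7 + 0)*b = 2*Y*b + 7*b = 7*b + 2*Y*b)
(P(-158, 219) + 34260)*(32550 - 26917/32668) = (219*(7 + 2*(-158)) + 34260)*(32550 - 26917/32668) = (219*(7 - 316) + 34260)*(32550 - 26917*1/32668) = (219*(-309) + 34260)*(32550 - 26917/32668) = (-67671 + 34260)*(1063316483/32668) = -33411*1063316483/32668 = -35526467013513/32668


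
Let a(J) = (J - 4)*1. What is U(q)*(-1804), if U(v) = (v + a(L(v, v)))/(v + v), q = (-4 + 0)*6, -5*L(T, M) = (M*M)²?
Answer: -37423529/15 ≈ -2.4949e+6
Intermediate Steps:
L(T, M) = -M⁴/5
q = -24 (q = -4*6 = -24)
a(J) = -4 + J (a(J) = (-4 + J)*1 = -4 + J)
U(v) = (-4 + v - v⁴/5)/(2*v) (U(v) = (v + (-4 - v⁴/5))/(v + v) = (-4 + v - v⁴/5)/((2*v)) = (-4 + v - v⁴/5)*(1/(2*v)) = (-4 + v - v⁴/5)/(2*v))
U(q)*(-1804) = ((⅒)*(-20 - 1*(-24)⁴ + 5*(-24))/(-24))*(-1804) = ((⅒)*(-1/24)*(-20 - 1*331776 - 120))*(-1804) = ((⅒)*(-1/24)*(-20 - 331776 - 120))*(-1804) = ((⅒)*(-1/24)*(-331916))*(-1804) = (82979/60)*(-1804) = -37423529/15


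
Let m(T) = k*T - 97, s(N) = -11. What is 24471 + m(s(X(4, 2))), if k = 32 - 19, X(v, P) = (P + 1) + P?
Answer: 24231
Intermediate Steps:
X(v, P) = 1 + 2*P (X(v, P) = (1 + P) + P = 1 + 2*P)
k = 13
m(T) = -97 + 13*T (m(T) = 13*T - 97 = -97 + 13*T)
24471 + m(s(X(4, 2))) = 24471 + (-97 + 13*(-11)) = 24471 + (-97 - 143) = 24471 - 240 = 24231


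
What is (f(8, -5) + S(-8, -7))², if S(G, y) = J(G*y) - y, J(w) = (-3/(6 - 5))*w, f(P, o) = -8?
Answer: 28561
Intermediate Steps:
J(w) = -3*w (J(w) = (-3/1)*w = (-3*1)*w = -3*w)
S(G, y) = -y - 3*G*y (S(G, y) = -3*G*y - y = -y - 3*G*y)
(f(8, -5) + S(-8, -7))² = (-8 - 7*(-1 - 3*(-8)))² = (-8 - 7*(-1 + 24))² = (-8 - 7*23)² = (-8 - 161)² = (-169)² = 28561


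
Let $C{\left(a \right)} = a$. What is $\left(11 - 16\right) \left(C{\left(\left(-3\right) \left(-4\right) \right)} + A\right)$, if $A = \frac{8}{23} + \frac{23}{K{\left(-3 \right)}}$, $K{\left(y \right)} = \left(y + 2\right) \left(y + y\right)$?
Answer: $- \frac{11165}{138} \approx -80.906$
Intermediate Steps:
$K{\left(y \right)} = 2 y \left(2 + y\right)$ ($K{\left(y \right)} = \left(2 + y\right) 2 y = 2 y \left(2 + y\right)$)
$A = \frac{577}{138}$ ($A = \frac{8}{23} + \frac{23}{2 \left(-3\right) \left(2 - 3\right)} = 8 \cdot \frac{1}{23} + \frac{23}{2 \left(-3\right) \left(-1\right)} = \frac{8}{23} + \frac{23}{6} = \frac{577}{138} \approx 4.1812$)
$\left(11 - 16\right) \left(C{\left(\left(-3\right) \left(-4\right) \right)} + A\right) = \left(11 - 16\right) \left(\left(-3\right) \left(-4\right) + \frac{577}{138}\right) = - 5 \left(12 + \frac{577}{138}\right) = \left(-5\right) \frac{2233}{138} = - \frac{11165}{138}$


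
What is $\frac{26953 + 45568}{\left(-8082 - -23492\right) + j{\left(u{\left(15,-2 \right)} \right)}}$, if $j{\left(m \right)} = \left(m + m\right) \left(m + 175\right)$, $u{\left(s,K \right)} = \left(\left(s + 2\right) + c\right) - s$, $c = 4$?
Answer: $\frac{72521}{17582} \approx 4.1247$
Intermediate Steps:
$u{\left(s,K \right)} = 6$ ($u{\left(s,K \right)} = \left(\left(s + 2\right) + 4\right) - s = \left(\left(2 + s\right) + 4\right) - s = \left(6 + s\right) - s = 6$)
$j{\left(m \right)} = 2 m \left(175 + m\right)$
$\frac{26953 + 45568}{\left(-8082 - -23492\right) + j{\left(u{\left(15,-2 \right)} \right)}} = \frac{26953 + 45568}{\left(-8082 - -23492\right) + 2 \cdot 6 \left(175 + 6\right)} = \frac{72521}{\left(-8082 + 23492\right) + 2 \cdot 6 \cdot 181} = \frac{72521}{15410 + 2172} = \frac{72521}{17582}$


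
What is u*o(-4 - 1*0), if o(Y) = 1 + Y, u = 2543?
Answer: -7629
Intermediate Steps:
u*o(-4 - 1*0) = 2543*(1 + (-4 - 1*0)) = 2543*(1 + (-4 + 0)) = 2543*(1 - 4) = 2543*(-3) = -7629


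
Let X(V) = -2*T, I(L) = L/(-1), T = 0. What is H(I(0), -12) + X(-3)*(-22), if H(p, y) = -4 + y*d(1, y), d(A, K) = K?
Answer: 140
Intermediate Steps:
I(L) = -L (I(L) = L*(-1) = -L)
H(p, y) = -4 + y² (H(p, y) = -4 + y*y = -4 + y²)
X(V) = 0 (X(V) = -2*0 = 0)
H(I(0), -12) + X(-3)*(-22) = (-4 + (-12)²) + 0*(-22) = (-4 + 144) + 0 = 140 + 0 = 140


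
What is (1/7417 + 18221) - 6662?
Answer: 85733104/7417 ≈ 11559.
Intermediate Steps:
(1/7417 + 18221) - 6662 = 135145158/7417 - 6662 = 85733104/7417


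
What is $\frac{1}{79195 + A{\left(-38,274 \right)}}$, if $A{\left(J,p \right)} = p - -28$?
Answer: $\frac{1}{79497} \approx 1.2579 \cdot 10^{-5}$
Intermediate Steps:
$A{\left(J,p \right)} = 28 + p$ ($A{\left(J,p \right)} = p + 28 = 28 + p$)
$\frac{1}{79195 + A{\left(-38,274 \right)}} = \frac{1}{79195 + \left(28 + 274\right)} = \frac{1}{79195 + 302} = \frac{1}{79497}$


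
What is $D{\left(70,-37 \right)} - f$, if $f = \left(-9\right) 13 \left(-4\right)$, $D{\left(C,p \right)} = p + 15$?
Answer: $-490$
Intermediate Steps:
$D{\left(C,p \right)} = 15 + p$
$f = 468$ ($f = \left(-117\right) \left(-4\right) = 468$)
$D{\left(70,-37 \right)} - f = \left(15 - 37\right) - 468 = -22 - 468 = -490$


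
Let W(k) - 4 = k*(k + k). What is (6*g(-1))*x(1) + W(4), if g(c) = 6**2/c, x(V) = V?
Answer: -180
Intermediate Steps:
W(k) = 4 + 2*k**2 (W(k) = 4 + k*(k + k) = 4 + k*(2*k) = 4 + 2*k**2)
g(c) = 36/c
(6*g(-1))*x(1) + W(4) = (6*(36/(-1)))*1 + (4 + 2*4**2) = (6*(36*(-1)))*1 + (4 + 2*16) = (6*(-36))*1 + (4 + 32) = -216*1 + 36 = -216 + 36 = -180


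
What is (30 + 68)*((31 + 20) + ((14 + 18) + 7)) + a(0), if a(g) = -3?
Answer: 8817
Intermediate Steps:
(30 + 68)*((31 + 20) + ((14 + 18) + 7)) + a(0) = (30 + 68)*((31 + 20) + ((14 + 18) + 7)) - 3 = 98*(51 + (32 + 7)) - 3 = 98*(51 + 39) - 3 = 98*90 - 3 = 8820 - 3 = 8817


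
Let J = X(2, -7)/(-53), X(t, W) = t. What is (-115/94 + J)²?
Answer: 39476089/24820324 ≈ 1.5905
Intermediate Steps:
J = -2/53 (J = 2/(-53) = 2*(-1/53) = -2/53 ≈ -0.037736)
(-115/94 + J)² = (-115/94 - 2/53)² = (-6283/4982)² = 39476089/24820324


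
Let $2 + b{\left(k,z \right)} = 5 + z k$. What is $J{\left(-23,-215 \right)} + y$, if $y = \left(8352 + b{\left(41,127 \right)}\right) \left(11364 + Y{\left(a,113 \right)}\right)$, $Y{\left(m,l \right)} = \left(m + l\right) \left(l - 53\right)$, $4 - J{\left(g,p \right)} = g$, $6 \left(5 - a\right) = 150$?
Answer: $229794555$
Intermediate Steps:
$a = -20$ ($a = 5 - 25 = -20$)
$J{\left(g,p \right)} = 4 - g$
$b{\left(k,z \right)} = 3 + k z$ ($b{\left(k,z \right)} = -2 + \left(5 + z k\right) = -2 + \left(5 + k z\right) = 3 + k z$)
$Y{\left(m,l \right)} = \left(-53 + l\right) \left(l + m\right)$ ($Y{\left(m,l \right)} = \left(l + m\right) \left(-53 + l\right) = \left(-53 + l\right) \left(l + m\right)$)
$y = 229794528$ ($y = \left(8352 + \left(3 + 41 \cdot 127\right)\right) \left(11364 + \left(113^{2} - 5989 - -1060 + 113 \left(-20\right)\right)\right) = \left(8352 + \left(3 + 5207\right)\right) \left(11364 + \left(12769 - 5989 + 1060 - 2260\right)\right) = \left(8352 + 5210\right) \left(11364 + 5580\right) = 13562 \cdot 16944 = 229794528$)
$J{\left(-23,-215 \right)} + y = \left(4 - -23\right) + 229794528 = \left(4 + 23\right) + 229794528 = 27 + 229794528 = 229794555$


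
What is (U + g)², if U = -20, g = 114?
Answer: 8836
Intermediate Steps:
(U + g)² = (-20 + 114)² = 94² = 8836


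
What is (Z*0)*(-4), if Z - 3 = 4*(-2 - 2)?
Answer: 0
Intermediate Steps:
Z = -13 (Z = 3 + 4*(-2 - 2) = 3 + 4*(-4) = 3 - 16 = -13)
(Z*0)*(-4) = -13*0*(-4) = 0*(-4) = 0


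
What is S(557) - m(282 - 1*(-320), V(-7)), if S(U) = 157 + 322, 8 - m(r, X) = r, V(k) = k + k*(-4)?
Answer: 1073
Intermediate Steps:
V(k) = -3*k (V(k) = k - 4*k = -3*k)
m(r, X) = 8 - r
S(U) = 479
S(557) - m(282 - 1*(-320), V(-7)) = 479 - (8 - (282 - 1*(-320))) = 479 - (8 - (282 + 320)) = 479 - (8 - 1*602) = 479 - (8 - 602) = 479 - 1*(-594) = 479 + 594 = 1073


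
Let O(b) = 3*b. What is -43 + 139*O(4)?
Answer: 1625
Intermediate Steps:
-43 + 139*O(4) = -43 + 139*(3*4) = -43 + 139*12 = -43 + 1668 = 1625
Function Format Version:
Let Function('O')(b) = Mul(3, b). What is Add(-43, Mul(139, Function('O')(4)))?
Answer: 1625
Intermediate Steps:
Add(-43, Mul(139, Function('O')(4))) = Add(-43, Mul(139, Mul(3, 4))) = Add(-43, Mul(139, 12)) = Add(-43, 1668) = 1625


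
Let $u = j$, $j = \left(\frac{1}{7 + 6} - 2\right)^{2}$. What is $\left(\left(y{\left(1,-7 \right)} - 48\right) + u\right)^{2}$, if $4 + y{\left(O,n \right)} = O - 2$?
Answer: $\frac{69422224}{28561} \approx 2430.7$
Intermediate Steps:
$y{\left(O,n \right)} = -6 + O$ ($y{\left(O,n \right)} = -4 + \left(O - 2\right) = -4 + \left(-2 + O\right) = -6 + O$)
$j = \frac{625}{169}$ ($j = \left(\frac{1}{13} - 2\right)^{2} = \left(- \frac{25}{13}\right)^{2} = \frac{625}{169} \approx 3.6982$)
$u = \frac{625}{169} \approx 3.6982$
$\left(\left(y{\left(1,-7 \right)} - 48\right) + u\right)^{2} = \left(\left(\left(-6 + 1\right) - 48\right) + \frac{625}{169}\right)^{2} = \left(\left(-5 - 48\right) + \frac{625}{169}\right)^{2} = \left(-53 + \frac{625}{169}\right)^{2} = \left(- \frac{8332}{169}\right)^{2} = \frac{69422224}{28561}$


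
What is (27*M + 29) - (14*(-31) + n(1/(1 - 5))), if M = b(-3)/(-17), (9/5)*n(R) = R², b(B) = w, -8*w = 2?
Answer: 1134311/2448 ≈ 463.36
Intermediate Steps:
w = -¼ (w = -⅛*2 = -¼ ≈ -0.25000)
b(B) = -¼
n(R) = 5*R²/9
M = 1/68 (M = -¼/(-17) = -¼*(-1/17) = 1/68 ≈ 0.014706)
(27*M + 29) - (14*(-31) + n(1/(1 - 5))) = (27*(1/68) + 29) - (14*(-31) + 5*(1/(1 - 5))²/9) = (27/68 + 29) - (-434 + 5*(1/(-4))²/9) = 1999/68 - (-434 + 5*(-¼)²/9) = 1999/68 - (-434 + (5/9)*(1/16)) = 1999/68 - (-434 + 5/144) = 1999/68 - 1*(-62491/144) = 1999/68 + 62491/144 = 1134311/2448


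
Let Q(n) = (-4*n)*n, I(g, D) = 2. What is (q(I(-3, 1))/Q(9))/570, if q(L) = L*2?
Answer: -1/46170 ≈ -2.1659e-5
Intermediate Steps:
Q(n) = -4*n**2
q(L) = 2*L
(q(I(-3, 1))/Q(9))/570 = ((2*2)/((-4*9**2)))/570 = (4/((-4*81)))*(1/570) = (4/(-324))*(1/570) = (4*(-1/324))*(1/570) = -1/81*1/570 = -1/46170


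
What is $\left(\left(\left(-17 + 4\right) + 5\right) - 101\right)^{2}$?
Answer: $11881$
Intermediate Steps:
$\left(\left(\left(-17 + 4\right) + 5\right) - 101\right)^{2} = \left(\left(-13 + 5\right) - 101\right)^{2} = \left(-8 - 101\right)^{2} = \left(-109\right)^{2} = 11881$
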